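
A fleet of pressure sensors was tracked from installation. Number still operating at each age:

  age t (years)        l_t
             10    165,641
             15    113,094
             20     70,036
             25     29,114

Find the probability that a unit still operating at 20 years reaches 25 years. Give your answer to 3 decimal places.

The conditional survival probability is l_25/l_20 = 29,114/70,036 = 0.415700.

0.416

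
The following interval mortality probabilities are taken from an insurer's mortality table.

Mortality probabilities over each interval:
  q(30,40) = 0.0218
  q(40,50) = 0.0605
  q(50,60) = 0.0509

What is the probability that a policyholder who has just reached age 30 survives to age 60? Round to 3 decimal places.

The overall survival probability is (1 − 0.0218) × (1 − 0.0605) × (1 − 0.0509).
= 0.9782 × 0.9395 × 0.9491 = 0.872241.

0.872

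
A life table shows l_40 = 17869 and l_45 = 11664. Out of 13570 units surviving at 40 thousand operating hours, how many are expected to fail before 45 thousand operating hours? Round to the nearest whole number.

The relevant probability is 1 − 11664/17869 = 0.347249.
Expected number = 13570 × 0.347249 = 4712.

4712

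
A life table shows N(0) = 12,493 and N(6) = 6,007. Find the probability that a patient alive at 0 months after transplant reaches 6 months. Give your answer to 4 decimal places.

The conditional survival probability is N(6)/N(0) = 6,007/12,493 = 0.480829.

0.4808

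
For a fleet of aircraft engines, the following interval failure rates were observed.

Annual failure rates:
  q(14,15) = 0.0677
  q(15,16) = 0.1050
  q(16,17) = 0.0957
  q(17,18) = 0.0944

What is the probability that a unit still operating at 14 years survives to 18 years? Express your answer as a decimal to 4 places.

0.6833

P(survive 14→18) = (1 − 0.0677) × (1 − 0.1050) × (1 − 0.0957) × (1 − 0.0944).
= 0.9323 × 0.8950 × 0.9043 × 0.9056 = 0.683326.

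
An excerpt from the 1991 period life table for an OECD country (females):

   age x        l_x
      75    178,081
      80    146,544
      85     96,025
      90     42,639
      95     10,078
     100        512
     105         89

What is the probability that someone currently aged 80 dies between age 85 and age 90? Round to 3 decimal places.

We want 5|5q80 = (l_85 − l_90)/l_80.
This is the probability of reaching 85 but not 90, conditional on being alive at 80: (l_85 − l_90) / l_80.
= (96,025 − 42,639) / 146,544 = 53,386 / 146,544 = 0.364300.

0.364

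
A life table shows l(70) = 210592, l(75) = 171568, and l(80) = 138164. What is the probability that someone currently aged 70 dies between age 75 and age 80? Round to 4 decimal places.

0.1586

This is the probability of reaching 75 but not 80, conditional on being alive at 70: (l(75) − l(80)) / l(70).
= (171568 − 138164) / 210592 = 33404 / 210592 = 0.158620.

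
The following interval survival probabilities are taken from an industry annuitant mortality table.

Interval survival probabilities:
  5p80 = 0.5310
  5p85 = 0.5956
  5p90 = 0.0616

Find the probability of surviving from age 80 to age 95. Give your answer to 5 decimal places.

15p80 = 0.5310 × 0.5956 × 0.0616.
= 0.019482.

0.01948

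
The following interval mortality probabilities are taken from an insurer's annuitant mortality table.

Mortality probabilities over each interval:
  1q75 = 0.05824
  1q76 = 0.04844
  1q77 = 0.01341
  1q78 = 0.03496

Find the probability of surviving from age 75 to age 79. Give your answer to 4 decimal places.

The overall survival probability is (1 − 0.05824) × (1 − 0.04844) × (1 − 0.01341) × (1 − 0.03496).
= 0.94176 × 0.95156 × 0.98659 × 0.96504 = 0.853215.

0.8532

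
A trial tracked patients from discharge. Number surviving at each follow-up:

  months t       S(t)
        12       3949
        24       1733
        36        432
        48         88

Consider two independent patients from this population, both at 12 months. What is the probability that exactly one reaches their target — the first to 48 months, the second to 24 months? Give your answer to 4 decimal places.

p₁ = S(48)/S(12) = 88/3949 = 0.022284; p₂ = S(24)/S(12) = 1733/3949 = 0.438845.
P(exactly one) = p₁(1−p₂) + (1−p₁)p₂ = 0.012505 + 0.429066 = 0.441571.

0.4416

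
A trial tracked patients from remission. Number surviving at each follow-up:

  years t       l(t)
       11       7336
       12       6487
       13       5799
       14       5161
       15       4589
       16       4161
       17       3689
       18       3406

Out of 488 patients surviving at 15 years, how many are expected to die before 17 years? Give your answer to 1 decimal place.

The relevant probability is 1 − 3689/4589 = 0.196121.
Expected number = 488 × 0.196121 = 95.7.

95.7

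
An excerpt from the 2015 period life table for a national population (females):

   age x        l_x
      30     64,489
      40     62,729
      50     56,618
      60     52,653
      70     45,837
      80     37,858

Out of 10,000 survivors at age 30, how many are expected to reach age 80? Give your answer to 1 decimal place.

The relevant probability is 37,858/64,489 = 0.587046.
Expected number = 10,000 × 0.587046 = 5870.5.

5870.5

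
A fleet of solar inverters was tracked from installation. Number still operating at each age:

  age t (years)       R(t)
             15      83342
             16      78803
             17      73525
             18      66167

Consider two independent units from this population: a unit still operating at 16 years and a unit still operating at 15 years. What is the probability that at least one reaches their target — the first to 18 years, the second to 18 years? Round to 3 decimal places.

0.967

p₁ = R(18)/R(16) = 66167/78803 = 0.839651; p₂ = R(18)/R(15) = 66167/83342 = 0.793921.
P(at least one) = 1 − (1−p₁)(1−p₂) = 1 − 0.160349 × 0.206079 = 0.966955.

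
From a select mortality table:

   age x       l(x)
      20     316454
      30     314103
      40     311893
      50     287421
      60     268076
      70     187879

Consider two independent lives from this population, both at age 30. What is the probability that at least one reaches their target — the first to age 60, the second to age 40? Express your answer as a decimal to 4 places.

0.9990

p₁ = l(60)/l(30) = 268076/314103 = 0.853465; p₂ = l(40)/l(30) = 311893/314103 = 0.992964.
P(at least one) = 1 − (1−p₁)(1−p₂) = 1 − 0.146535 × 0.007036 = 0.998969.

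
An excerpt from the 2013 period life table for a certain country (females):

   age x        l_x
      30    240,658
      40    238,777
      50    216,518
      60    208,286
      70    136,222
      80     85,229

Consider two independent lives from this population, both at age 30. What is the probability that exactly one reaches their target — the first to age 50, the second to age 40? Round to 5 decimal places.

p₁ = l_50/l_30 = 216,518/240,658 = 0.899692; p₂ = l_40/l_30 = 238,777/240,658 = 0.992184.
P(exactly one) = p₁(1−p₂) + (1−p₁)p₂ = 0.007032 + 0.099524 = 0.106556.

0.10656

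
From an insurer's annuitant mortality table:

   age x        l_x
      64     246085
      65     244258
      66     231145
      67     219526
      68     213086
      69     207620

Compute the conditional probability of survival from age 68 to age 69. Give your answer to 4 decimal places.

0.9743

We want 1p68 = l_69/l_68.
The conditional survival probability is l_69/l_68 = 207620/213086 = 0.974348.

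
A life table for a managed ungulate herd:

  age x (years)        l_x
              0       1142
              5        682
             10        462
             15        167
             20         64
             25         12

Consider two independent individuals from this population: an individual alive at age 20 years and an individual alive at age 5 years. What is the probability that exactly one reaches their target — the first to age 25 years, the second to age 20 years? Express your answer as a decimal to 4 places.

0.2462

p₁ = l_25/l_20 = 12/64 = 0.187500; p₂ = l_20/l_5 = 64/682 = 0.093842.
P(exactly one) = p₁(1−p₂) + (1−p₁)p₂ = 0.169905 + 0.076247 = 0.246151.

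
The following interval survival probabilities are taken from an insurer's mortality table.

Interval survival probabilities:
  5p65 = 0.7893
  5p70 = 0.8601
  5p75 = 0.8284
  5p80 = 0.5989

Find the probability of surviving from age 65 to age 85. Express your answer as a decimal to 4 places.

0.3368

Chaining the interval survival probabilities: 0.7893 × 0.8601 × 0.8284 × 0.5989.
= 0.336810.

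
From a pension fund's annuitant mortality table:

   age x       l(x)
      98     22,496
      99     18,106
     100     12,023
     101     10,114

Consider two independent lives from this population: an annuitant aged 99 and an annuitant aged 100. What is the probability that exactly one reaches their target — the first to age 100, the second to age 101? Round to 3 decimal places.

p₁ = l(100)/l(99) = 12,023/18,106 = 0.664034; p₂ = l(101)/l(100) = 10,114/12,023 = 0.841221.
P(exactly one) = p₁(1−p₂) + (1−p₁)p₂ = 0.105435 + 0.282622 = 0.388056.

0.388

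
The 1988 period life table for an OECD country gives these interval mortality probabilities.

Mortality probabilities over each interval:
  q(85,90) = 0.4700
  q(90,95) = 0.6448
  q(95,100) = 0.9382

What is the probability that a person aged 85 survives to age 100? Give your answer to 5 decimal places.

0.01163

Survival from 85 to 100 is the product of surviving each interval: (1 − 0.4700) × (1 − 0.6448) × (1 − 0.9382).
= 0.5300 × 0.3552 × 0.0618 = 0.011634.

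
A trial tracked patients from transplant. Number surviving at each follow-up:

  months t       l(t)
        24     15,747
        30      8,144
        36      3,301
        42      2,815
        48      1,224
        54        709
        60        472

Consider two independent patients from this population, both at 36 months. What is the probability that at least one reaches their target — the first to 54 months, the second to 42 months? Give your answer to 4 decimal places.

p₁ = l(54)/l(36) = 709/3,301 = 0.214783; p₂ = l(42)/l(36) = 2,815/3,301 = 0.852772.
P(at least one) = 1 − (1−p₁)(1−p₂) = 1 − 0.785217 × 0.147228 = 0.884394.

0.8844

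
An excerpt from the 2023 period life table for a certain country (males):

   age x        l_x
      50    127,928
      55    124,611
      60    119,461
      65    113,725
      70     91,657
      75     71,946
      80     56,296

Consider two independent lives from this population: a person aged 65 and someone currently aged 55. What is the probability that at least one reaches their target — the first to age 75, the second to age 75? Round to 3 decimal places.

p₁ = l_75/l_65 = 71,946/113,725 = 0.632631; p₂ = l_75/l_55 = 71,946/124,611 = 0.577365.
P(at least one) = 1 − (1−p₁)(1−p₂) = 1 − 0.367369 × 0.422635 = 0.844737.

0.845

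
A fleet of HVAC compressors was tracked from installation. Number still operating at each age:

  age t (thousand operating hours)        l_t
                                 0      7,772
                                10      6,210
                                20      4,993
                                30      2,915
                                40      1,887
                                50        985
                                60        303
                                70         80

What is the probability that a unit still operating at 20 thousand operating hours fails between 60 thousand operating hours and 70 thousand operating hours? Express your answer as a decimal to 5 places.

This is the probability of reaching 60 but not 70, conditional on being operational at 20: (l_60 − l_70) / l_20.
= (303 − 80) / 4,993 = 223 / 4,993 = 0.044663.

0.04466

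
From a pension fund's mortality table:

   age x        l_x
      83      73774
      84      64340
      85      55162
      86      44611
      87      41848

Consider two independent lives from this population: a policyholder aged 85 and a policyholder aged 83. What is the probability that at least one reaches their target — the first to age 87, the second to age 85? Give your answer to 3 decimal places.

p₁ = l_87/l_85 = 41848/55162 = 0.758638; p₂ = l_85/l_83 = 55162/73774 = 0.747716.
P(at least one) = 1 − (1−p₁)(1−p₂) = 1 − 0.241362 × 0.252284 = 0.939108.

0.939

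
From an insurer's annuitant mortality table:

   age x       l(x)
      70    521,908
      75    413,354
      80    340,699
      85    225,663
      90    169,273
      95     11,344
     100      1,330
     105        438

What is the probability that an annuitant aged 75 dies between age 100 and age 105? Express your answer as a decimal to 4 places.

This is the probability of reaching 100 but not 105, conditional on being alive at 75: (l(100) − l(105)) / l(75).
= (1,330 − 438) / 413,354 = 892 / 413,354 = 0.002158.

0.0022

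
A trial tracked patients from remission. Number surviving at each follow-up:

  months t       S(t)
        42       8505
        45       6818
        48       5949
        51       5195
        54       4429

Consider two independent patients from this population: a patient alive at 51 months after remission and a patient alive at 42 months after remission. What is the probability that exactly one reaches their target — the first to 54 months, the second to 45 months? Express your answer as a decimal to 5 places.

0.28731

p₁ = S(54)/S(51) = 4429/5195 = 0.852551; p₂ = S(45)/S(42) = 6818/8505 = 0.801646.
P(exactly one) = p₁(1−p₂) + (1−p₁)p₂ = 0.169107 + 0.118202 = 0.287309.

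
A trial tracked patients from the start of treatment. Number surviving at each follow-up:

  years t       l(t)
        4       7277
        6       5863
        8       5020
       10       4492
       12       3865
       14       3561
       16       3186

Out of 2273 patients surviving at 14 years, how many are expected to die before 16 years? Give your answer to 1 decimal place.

The relevant probability is 1 − 3186/3561 = 0.105307.
Expected number = 2273 × 0.105307 = 239.4.

239.4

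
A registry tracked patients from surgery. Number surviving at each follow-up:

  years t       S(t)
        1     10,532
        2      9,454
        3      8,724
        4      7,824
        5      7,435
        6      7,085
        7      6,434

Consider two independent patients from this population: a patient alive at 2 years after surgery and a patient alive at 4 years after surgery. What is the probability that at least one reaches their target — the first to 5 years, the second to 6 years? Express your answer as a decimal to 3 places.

0.980

p₁ = S(5)/S(2) = 7,435/9,454 = 0.786440; p₂ = S(6)/S(4) = 7,085/7,824 = 0.905547.
P(at least one) = 1 − (1−p₁)(1−p₂) = 1 − 0.213560 × 0.094453 = 0.979829.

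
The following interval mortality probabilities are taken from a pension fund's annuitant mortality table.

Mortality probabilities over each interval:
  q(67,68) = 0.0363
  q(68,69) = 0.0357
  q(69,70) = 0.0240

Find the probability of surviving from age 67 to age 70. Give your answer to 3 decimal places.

P(survive 67→70) = (1 − 0.0363) × (1 − 0.0357) × (1 − 0.0240).
= 0.9637 × 0.9643 × 0.9760 = 0.906993.

0.907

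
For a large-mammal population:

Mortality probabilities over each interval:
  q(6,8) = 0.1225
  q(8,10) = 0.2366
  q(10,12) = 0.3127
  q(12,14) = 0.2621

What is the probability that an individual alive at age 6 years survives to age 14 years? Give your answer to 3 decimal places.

The overall survival probability is (1 − 0.1225) × (1 − 0.2366) × (1 − 0.3127) × (1 − 0.2621).
= 0.8775 × 0.7634 × 0.6873 × 0.7379 = 0.339737.

0.340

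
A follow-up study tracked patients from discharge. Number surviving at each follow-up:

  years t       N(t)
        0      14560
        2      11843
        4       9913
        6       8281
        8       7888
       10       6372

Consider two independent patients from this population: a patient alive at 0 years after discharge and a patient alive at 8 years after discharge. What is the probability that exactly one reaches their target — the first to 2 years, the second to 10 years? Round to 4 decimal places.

p₁ = N(2)/N(0) = 11843/14560 = 0.813393; p₂ = N(10)/N(8) = 6372/7888 = 0.807809.
P(exactly one) = p₁(1−p₂) + (1−p₁)p₂ = 0.156327 + 0.150743 = 0.307070.

0.3071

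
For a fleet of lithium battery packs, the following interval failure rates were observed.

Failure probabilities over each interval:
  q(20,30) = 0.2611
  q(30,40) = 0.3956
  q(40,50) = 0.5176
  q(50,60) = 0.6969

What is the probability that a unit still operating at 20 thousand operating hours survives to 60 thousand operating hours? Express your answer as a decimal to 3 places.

Survival from 20 to 60 is the product of surviving each interval: (1 − 0.2611) × (1 − 0.3956) × (1 − 0.5176) × (1 − 0.6969).
= 0.7389 × 0.6044 × 0.4824 × 0.3031 = 0.065299.

0.065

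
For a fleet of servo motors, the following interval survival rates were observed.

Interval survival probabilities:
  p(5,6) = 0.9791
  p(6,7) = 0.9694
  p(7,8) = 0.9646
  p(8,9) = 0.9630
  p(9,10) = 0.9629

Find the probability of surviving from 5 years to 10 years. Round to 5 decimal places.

0.84896

Survival from 5 to 10 is the product of surviving each interval: 0.9791 × 0.9694 × 0.9646 × 0.9630 × 0.9629.
= 0.848955.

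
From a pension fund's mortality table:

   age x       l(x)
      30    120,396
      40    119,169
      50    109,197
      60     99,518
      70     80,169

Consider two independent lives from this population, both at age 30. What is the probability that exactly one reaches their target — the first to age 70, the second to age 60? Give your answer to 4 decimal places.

p₁ = l(70)/l(30) = 80,169/120,396 = 0.665878; p₂ = l(60)/l(30) = 99,518/120,396 = 0.826589.
P(exactly one) = p₁(1−p₂) + (1−p₁)p₂ = 0.115471 + 0.276182 = 0.391652.

0.3917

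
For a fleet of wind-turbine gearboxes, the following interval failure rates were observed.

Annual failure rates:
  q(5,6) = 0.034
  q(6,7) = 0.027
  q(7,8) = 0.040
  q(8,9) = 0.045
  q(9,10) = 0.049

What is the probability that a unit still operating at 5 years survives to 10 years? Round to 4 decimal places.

P(survive 5→10) = (1 − 0.034) × (1 − 0.027) × (1 − 0.040) × (1 − 0.045) × (1 − 0.049).
= 0.966 × 0.973 × 0.960 × 0.955 × 0.951 = 0.819493.

0.8195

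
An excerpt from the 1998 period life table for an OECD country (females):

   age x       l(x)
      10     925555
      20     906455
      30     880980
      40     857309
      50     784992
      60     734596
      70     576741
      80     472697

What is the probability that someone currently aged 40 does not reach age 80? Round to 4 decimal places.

P(die before 80 | alive at 40) = 1 − l(80)/l(40) = 1 − 472697/857309 = (384612)/857309 = 0.448627.

0.4486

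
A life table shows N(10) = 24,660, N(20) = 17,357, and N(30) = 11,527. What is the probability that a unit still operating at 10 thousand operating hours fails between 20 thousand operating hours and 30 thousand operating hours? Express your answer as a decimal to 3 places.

This is the probability of reaching 20 but not 30, conditional on being operational at 10: (N(20) − N(30)) / N(10).
= (17,357 − 11,527) / 24,660 = 5,830 / 24,660 = 0.236415.

0.236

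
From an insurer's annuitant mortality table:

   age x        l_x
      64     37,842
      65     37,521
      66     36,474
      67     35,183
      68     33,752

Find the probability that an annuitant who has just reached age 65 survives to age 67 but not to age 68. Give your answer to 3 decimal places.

0.038

This is the probability of reaching 67 but not 68, conditional on being alive at 65: (l_67 − l_68) / l_65.
= (35,183 − 33,752) / 37,521 = 1,431 / 37,521 = 0.038139.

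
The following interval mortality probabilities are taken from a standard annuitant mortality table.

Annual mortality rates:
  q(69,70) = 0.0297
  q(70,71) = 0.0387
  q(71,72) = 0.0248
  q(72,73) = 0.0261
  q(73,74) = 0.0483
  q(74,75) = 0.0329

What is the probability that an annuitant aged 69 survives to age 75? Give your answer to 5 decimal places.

0.81535

Chaining the interval survival probabilities: (1 − 0.0297) × (1 − 0.0387) × (1 − 0.0248) × (1 − 0.0261) × (1 − 0.0483) × (1 − 0.0329).
= 0.9703 × 0.9613 × 0.9752 × 0.9739 × 0.9517 × 0.9671 = 0.815351.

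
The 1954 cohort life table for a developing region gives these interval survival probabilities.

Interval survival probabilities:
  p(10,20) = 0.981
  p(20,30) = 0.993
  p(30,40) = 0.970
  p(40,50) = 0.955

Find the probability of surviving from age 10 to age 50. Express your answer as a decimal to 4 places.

0.9024

P(survive 10→50) = 0.981 × 0.993 × 0.970 × 0.955.
= 0.902388.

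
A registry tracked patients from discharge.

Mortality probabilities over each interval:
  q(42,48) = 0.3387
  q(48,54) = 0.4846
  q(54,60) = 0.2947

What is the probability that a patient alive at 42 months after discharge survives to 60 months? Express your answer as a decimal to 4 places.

Survival from 42 to 60 is the product of surviving each interval: (1 − 0.3387) × (1 − 0.4846) × (1 − 0.2947).
= 0.6613 × 0.5154 × 0.7053 = 0.240390.

0.2404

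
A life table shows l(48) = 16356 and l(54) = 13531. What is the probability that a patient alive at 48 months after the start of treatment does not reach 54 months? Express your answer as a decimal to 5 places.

P(die before 54 | alive at 48) = 1 − l(54)/l(48) = 1 − 13531/16356 = (2825)/16356 = 0.172719.

0.17272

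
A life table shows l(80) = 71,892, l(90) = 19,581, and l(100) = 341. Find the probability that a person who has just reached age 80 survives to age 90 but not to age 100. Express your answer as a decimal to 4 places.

This is the probability of reaching 90 but not 100, conditional on being alive at 80: (l(90) − l(100)) / l(80).
= (19,581 − 341) / 71,892 = 19,240 / 71,892 = 0.267624.

0.2676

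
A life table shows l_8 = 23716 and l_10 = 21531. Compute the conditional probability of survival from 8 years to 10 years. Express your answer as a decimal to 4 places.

The conditional survival probability is l_10/l_8 = 21531/23716 = 0.907868.

0.9079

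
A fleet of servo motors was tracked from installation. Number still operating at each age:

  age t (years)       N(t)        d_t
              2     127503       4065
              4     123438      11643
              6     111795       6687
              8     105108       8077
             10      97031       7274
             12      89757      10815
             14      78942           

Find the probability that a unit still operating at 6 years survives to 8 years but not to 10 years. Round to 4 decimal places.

This is the probability of reaching 8 but not 10, conditional on being operational at 6: (N(8) − N(10)) / N(6).
= (105108 − 97031) / 111795 = 8077 / 111795 = 0.072248.

0.0722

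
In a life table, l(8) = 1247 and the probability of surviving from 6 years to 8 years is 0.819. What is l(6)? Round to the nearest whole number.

1523

l(6) = l(8) / p = 1247 / 0.819 = 1523.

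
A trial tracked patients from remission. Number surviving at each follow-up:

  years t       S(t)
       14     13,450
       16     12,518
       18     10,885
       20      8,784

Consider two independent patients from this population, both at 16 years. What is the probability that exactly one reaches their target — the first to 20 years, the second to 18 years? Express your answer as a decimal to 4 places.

0.3509

p₁ = S(20)/S(16) = 8,784/12,518 = 0.701710; p₂ = S(18)/S(16) = 10,885/12,518 = 0.869548.
P(exactly one) = p₁(1−p₂) + (1−p₁)p₂ = 0.091539 + 0.259377 = 0.350917.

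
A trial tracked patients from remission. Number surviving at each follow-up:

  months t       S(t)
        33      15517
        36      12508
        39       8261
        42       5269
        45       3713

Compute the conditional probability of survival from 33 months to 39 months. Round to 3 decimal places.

0.532

The conditional survival probability is S(39)/S(33) = 8261/15517 = 0.532384.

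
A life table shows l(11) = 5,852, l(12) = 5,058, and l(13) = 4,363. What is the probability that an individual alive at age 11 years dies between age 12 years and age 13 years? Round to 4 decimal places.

0.1188

This is the probability of reaching 12 but not 13, conditional on being alive at 11: (l(12) − l(13)) / l(11).
= (5,058 − 4,363) / 5,852 = 695 / 5,852 = 0.118763.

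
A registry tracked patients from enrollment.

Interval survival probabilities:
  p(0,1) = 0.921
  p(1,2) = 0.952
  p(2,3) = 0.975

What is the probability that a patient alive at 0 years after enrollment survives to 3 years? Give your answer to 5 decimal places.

P(survive 0→3) = 0.921 × 0.952 × 0.975.
= 0.854872.

0.85487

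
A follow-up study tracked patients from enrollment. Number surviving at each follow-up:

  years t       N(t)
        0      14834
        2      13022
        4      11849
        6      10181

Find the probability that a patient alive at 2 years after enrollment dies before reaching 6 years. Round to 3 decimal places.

P(die before 6 | alive at 2) = 1 − N(6)/N(2) = 1 − 10181/13022 = (2841)/13022 = 0.218169.

0.218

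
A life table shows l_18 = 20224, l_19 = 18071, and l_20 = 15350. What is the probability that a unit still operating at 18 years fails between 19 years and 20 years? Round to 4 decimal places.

This is the probability of reaching 19 but not 20, conditional on being operational at 18: (l_19 − l_20) / l_18.
= (18071 − 15350) / 20224 = 2721 / 20224 = 0.134543.

0.1345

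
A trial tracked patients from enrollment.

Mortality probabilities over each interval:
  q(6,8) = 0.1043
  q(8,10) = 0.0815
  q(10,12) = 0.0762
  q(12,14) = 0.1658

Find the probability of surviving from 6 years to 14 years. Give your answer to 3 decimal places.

Chaining the interval survival probabilities: (1 − 0.1043) × (1 − 0.0815) × (1 − 0.0762) × (1 − 0.1658).
= 0.8957 × 0.9185 × 0.9238 × 0.8342 = 0.634001.

0.634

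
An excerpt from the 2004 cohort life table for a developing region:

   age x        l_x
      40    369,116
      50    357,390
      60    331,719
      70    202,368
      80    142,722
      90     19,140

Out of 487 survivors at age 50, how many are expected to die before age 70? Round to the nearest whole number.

211

The relevant probability is 1 − 202,368/357,390 = 0.433761.
Expected number = 487 × 0.433761 = 211.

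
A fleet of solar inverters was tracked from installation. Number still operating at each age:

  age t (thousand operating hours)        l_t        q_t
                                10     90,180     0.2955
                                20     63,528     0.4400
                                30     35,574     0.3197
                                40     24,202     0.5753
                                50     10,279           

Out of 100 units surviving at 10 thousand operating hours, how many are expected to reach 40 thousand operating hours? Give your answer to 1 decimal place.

The relevant probability is 24,202/90,180 = 0.268374.
Expected number = 100 × 0.268374 = 26.8.

26.8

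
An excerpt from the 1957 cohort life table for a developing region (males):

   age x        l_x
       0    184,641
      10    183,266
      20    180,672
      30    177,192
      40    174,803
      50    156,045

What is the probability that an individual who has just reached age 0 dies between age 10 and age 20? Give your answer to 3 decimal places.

0.014

This is the probability of reaching 10 but not 20, conditional on being alive at 0: (l_10 − l_20) / l_0.
= (183,266 − 180,672) / 184,641 = 2,594 / 184,641 = 0.014049.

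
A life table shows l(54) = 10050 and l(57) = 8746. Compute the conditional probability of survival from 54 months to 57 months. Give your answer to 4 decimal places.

The conditional survival probability is l(57)/l(54) = 8746/10050 = 0.870249.

0.8702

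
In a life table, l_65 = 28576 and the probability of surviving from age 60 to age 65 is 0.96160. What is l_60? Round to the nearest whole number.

l_60 = l_65 / p = 28576 / 0.96160 = 29717.

29717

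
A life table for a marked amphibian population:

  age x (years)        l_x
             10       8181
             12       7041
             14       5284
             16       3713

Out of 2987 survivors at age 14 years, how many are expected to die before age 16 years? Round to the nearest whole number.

888

The relevant probability is 1 − 3713/5284 = 0.297313.
Expected number = 2987 × 0.297313 = 888.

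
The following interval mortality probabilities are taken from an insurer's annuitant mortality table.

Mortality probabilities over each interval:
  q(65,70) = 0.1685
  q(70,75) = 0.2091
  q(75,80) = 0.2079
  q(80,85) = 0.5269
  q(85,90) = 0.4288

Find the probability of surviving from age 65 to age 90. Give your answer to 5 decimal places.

Survival from 65 to 90 is the product of surviving each interval: (1 − 0.1685) × (1 − 0.2091) × (1 − 0.2079) × (1 − 0.5269) × (1 − 0.4288).
= 0.8315 × 0.7909 × 0.7921 × 0.4731 × 0.5712 = 0.140768.

0.14077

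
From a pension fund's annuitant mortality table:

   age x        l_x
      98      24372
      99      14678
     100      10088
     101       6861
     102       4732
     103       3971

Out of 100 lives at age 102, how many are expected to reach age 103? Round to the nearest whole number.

The relevant probability is 3971/4732 = 0.839180.
Expected number = 100 × 0.839180 = 84.

84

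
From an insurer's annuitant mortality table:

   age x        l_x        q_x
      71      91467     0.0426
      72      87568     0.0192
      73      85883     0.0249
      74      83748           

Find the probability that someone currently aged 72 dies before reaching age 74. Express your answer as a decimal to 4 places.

P(die before 74 | alive at 72) = 1 − l_74/l_72 = 1 − 83748/87568 = (3820)/87568 = 0.043623.

0.0436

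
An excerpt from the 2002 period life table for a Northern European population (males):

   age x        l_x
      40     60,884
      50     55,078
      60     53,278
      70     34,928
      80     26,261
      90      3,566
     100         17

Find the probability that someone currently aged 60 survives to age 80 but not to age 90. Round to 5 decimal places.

0.42597

We want 20|10q60 = (l_80 − l_90)/l_60.
This is the probability of reaching 80 but not 90, conditional on being alive at 60: (l_80 − l_90) / l_60.
= (26,261 − 3,566) / 53,278 = 22,695 / 53,278 = 0.425973.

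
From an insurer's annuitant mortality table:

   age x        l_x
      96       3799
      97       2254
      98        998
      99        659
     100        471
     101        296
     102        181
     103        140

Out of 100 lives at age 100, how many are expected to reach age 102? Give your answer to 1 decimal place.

The relevant probability is 181/471 = 0.384289.
Expected number = 100 × 0.384289 = 38.4.

38.4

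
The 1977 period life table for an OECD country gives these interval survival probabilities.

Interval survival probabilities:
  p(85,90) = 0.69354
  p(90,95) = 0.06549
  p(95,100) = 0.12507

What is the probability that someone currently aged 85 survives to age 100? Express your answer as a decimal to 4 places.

0.0057

The overall survival probability is 0.69354 × 0.06549 × 0.12507.
= 0.005681.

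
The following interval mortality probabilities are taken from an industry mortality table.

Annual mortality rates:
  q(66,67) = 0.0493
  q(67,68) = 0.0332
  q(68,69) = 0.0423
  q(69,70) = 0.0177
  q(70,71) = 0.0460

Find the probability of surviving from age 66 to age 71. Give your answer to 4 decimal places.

0.8249

Chaining the interval survival probabilities: (1 − 0.0493) × (1 − 0.0332) × (1 − 0.0423) × (1 − 0.0177) × (1 − 0.0460).
= 0.9507 × 0.9668 × 0.9577 × 0.9823 × 0.9540 = 0.824902.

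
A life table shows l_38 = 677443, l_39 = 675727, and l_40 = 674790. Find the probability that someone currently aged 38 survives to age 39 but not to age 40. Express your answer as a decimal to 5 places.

0.00138

We want 1|1q38 = (l_39 − l_40)/l_38.
This is the probability of reaching 39 but not 40, conditional on being alive at 38: (l_39 − l_40) / l_38.
= (675727 − 674790) / 677443 = 937 / 677443 = 0.001383.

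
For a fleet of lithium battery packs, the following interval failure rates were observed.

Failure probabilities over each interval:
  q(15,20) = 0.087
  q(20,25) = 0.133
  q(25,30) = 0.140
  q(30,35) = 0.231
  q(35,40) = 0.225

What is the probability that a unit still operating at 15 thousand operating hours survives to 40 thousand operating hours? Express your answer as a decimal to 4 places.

0.4057

The overall survival probability is (1 − 0.087) × (1 − 0.133) × (1 − 0.140) × (1 − 0.231) × (1 − 0.225).
= 0.913 × 0.867 × 0.860 × 0.769 × 0.775 = 0.405711.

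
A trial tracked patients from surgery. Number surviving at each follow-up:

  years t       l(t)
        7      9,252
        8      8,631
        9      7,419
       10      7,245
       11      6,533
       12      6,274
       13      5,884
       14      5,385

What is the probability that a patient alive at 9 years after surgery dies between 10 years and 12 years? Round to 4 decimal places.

0.1309

This is the probability of reaching 10 but not 12, conditional on being alive at 9: (l(10) − l(12)) / l(9).
= (7,245 − 6,274) / 7,419 = 971 / 7,419 = 0.130880.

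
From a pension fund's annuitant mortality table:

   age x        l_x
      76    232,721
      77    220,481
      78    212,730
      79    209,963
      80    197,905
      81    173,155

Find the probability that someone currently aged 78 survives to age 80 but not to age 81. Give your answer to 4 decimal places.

0.1163

We want 2|1q78 = (l_80 − l_81)/l_78.
This is the probability of reaching 80 but not 81, conditional on being alive at 78: (l_80 − l_81) / l_78.
= (197,905 − 173,155) / 212,730 = 24,750 / 212,730 = 0.116345.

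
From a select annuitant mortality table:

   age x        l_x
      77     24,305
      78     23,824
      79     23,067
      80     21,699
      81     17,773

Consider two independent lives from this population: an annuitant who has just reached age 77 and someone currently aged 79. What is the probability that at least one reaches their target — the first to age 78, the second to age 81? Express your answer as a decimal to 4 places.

p₁ = l_78/l_77 = 23,824/24,305 = 0.980210; p₂ = l_81/l_79 = 17,773/23,067 = 0.770495.
P(at least one) = 1 − (1−p₁)(1−p₂) = 1 − 0.019790 × 0.229505 = 0.995458.

0.9955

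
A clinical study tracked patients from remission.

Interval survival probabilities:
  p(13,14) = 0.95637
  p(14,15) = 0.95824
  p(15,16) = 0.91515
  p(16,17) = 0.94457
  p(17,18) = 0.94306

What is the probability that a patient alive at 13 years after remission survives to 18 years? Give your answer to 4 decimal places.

0.7471

P(survive 13→18) = 0.95637 × 0.95824 × 0.91515 × 0.94457 × 0.94306.
= 0.747078.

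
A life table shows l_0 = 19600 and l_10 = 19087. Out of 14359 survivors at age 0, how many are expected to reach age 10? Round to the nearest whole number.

13983

The relevant probability is 19087/19600 = 0.973827.
Expected number = 14359 × 0.973827 = 13983.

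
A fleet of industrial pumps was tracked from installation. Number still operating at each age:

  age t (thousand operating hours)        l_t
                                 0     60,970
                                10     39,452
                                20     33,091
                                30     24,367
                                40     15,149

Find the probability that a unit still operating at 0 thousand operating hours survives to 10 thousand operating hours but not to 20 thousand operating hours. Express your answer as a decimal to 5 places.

0.10433

This is the probability of reaching 10 but not 20, conditional on being operational at 0: (l_10 − l_20) / l_0.
= (39,452 − 33,091) / 60,970 = 6,361 / 60,970 = 0.104330.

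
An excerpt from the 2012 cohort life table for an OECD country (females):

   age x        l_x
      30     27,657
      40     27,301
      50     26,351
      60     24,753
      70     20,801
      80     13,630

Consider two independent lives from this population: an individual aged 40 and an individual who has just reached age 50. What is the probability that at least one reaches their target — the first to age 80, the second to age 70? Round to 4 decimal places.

p₁ = l_80/l_40 = 13,630/27,301 = 0.499249; p₂ = l_70/l_50 = 20,801/26,351 = 0.789382.
P(at least one) = 1 − (1−p₁)(1−p₂) = 1 − 0.500751 × 0.210618 = 0.894533.

0.8945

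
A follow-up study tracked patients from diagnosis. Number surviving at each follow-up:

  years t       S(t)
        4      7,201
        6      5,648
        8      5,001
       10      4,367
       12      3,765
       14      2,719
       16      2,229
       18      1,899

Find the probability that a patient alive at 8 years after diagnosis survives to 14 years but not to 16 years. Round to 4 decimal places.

This is the probability of reaching 14 but not 16, conditional on being alive at 8: (S(14) − S(16)) / S(8).
= (2,719 − 2,229) / 5,001 = 490 / 5,001 = 0.097980.

0.0980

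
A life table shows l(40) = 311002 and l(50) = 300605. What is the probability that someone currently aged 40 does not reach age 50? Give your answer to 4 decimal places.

0.0334

P(die before 50 | alive at 40) = 1 − l(50)/l(40) = 1 − 300605/311002 = (10397)/311002 = 0.033431.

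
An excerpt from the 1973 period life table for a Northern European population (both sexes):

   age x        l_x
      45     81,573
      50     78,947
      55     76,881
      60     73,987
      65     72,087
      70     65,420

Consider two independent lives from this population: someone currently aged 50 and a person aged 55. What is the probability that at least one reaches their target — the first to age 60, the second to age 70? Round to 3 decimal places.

0.991

p₁ = l_60/l_50 = 73,987/78,947 = 0.937173; p₂ = l_70/l_55 = 65,420/76,881 = 0.850925.
P(at least one) = 1 − (1−p₁)(1−p₂) = 1 − 0.062827 × 0.149075 = 0.990634.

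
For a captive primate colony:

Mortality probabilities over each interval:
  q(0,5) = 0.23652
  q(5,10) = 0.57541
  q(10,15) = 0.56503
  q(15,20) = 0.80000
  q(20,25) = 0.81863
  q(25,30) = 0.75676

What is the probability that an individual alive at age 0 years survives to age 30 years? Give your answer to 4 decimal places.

0.0012

The overall survival probability is (1 − 0.23652) × (1 − 0.57541) × (1 − 0.56503) × (1 − 0.80000) × (1 − 0.81863) × (1 − 0.75676).
= 0.76348 × 0.42459 × 0.43497 × 0.20000 × 0.18137 × 0.24324 = 0.001244.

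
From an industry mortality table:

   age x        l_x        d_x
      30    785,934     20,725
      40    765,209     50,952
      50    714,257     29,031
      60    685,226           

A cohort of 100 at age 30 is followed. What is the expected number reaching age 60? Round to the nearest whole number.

The relevant probability is 685,226/785,934 = 0.871862.
Expected number = 100 × 0.871862 = 87.

87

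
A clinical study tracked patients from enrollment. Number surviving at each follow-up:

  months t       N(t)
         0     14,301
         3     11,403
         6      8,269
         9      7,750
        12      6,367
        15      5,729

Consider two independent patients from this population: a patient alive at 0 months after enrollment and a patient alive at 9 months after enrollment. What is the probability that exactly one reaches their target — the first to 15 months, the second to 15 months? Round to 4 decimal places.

0.5476

p₁ = N(15)/N(0) = 5,729/14,301 = 0.400601; p₂ = N(15)/N(9) = 5,729/7,750 = 0.739226.
P(exactly one) = p₁(1−p₂) + (1−p₁)p₂ = 0.104466 + 0.443091 = 0.547558.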